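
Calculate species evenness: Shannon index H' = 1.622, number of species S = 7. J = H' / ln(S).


ln(7) = 1.94591
J = H' / ln(S) = 1.622 / 1.94591 = 0.833543 ≈ 0.8335

0.8335


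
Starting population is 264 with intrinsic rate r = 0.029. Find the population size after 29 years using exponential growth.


r*t = 0.029 * 29 = 0.841
exp(0.841) = 2.31868
N = 264 * 2.31868 = 612.132 ≈ 612

612


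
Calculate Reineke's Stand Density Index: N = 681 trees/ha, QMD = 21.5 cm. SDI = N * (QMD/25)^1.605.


QMD/25 = 21.5/25 = 0.86
(0.86)^1.605 = exp(1.605 * ln(0.86)) = exp(1.605 * (-0.150823)) = exp(-0.242071) = 0.785000
SDI = 681 * 0.785000 = 534.585 ≈ 535

535


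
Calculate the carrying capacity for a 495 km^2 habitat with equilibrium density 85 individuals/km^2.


K = 85 * 495 = 42075 individuals

42075 individuals


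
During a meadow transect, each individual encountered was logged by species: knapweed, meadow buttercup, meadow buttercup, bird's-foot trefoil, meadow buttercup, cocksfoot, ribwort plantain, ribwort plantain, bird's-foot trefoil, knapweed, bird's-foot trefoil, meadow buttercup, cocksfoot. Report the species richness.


Total individuals logged = 13
Distinct species (count of individuals): knapweed (2), meadow buttercup (4), bird's-foot trefoil (3), cocksfoot (2), ribwort plantain (2)
Species richness = number of distinct species = 5

5


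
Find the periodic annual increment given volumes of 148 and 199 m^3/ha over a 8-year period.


PAI = (V2 - V1) / period = (199 - 148) / 8 = 51 / 8 = 6.3750 ≈ 6.38 m^3/ha/yr

6.38 m^3/ha/yr


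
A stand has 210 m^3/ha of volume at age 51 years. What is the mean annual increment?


MAI = 210 / 51 = 4.1176 ≈ 4.12 m^3/ha/yr

4.12 m^3/ha/yr


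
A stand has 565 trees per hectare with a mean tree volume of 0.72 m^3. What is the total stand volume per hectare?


V_stand = 565 * 0.72 = 406.8 m^3/ha

406.8 m^3/ha


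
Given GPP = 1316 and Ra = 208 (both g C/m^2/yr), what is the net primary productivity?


NPP = GPP - Ra = 1316 - 208 = 1108 g C/m^2/yr

1108 g C/m^2/yr


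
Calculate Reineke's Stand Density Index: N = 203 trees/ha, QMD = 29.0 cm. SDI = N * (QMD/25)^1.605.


QMD/25 = 29.0/25 = 1.16
(1.16)^1.605 = exp(1.605 * ln(1.16)) = exp(1.605 * 0.148420) = exp(0.238214) = 1.26898
SDI = 203 * 1.26898 = 257.603 ≈ 258

258


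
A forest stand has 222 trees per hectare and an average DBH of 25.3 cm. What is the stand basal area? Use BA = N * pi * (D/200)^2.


(D/200)^2 = (25.3/200)^2 = 0.1265^2 = 0.01600225
Individual BA = 3.141593 * 0.01600225 = 0.0502726 m^2
Stand BA = 222 * 0.0502726 = 11.1605 ≈ 11.16 m^2/ha

11.16 m^2/ha


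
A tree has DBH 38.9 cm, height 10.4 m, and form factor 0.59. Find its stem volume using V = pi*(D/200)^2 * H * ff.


(D/200)^2 = (38.9/200)^2 = 0.1945^2 = 0.03783025
BA = 3.141593 * 0.03783025 = 0.118847 m^2
V = 0.118847 * 10.4 * 0.59 = 0.729245 ≈ 0.729 m^3

0.729 m^3


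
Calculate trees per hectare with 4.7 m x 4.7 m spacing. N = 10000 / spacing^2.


N = 10000 / 4.7^2 = 10000 / 22.09 = 452.694 ≈ 453 trees/ha

453 trees/ha


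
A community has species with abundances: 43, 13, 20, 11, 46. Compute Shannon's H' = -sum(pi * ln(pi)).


Total N = 43 + 13 + 20 + 11 + 46 = 133
Per-species terms:
  p = 43/133 = 0.323308; ln(p) = -1.129150; p*ln(p) = 0.323308 * (-1.129150) = -0.365063
  p = 13/133 = 0.097744; ln(p) = -2.325403; p*ln(p) = 0.097744 * (-2.325403) = -0.227294
  p = 20/133 = 0.150376; ln(p) = -1.894616; p*ln(p) = 0.150376 * (-1.894616) = -0.284905
  p = 11/133 = 0.082707; ln(p) = -2.492451; p*ln(p) = 0.082707 * (-2.492451) = -0.206143
  p = 46/133 = 0.345865; ln(p) = -1.061707; p*ln(p) = 0.345865 * (-1.061707) = -0.367207
sum(p*ln(p)) = (-0.365063) + (-0.227294) + (-0.284905) + (-0.206143) + (-0.367207) = -1.450612
H' = -(-1.450612) = 1.450612 ≈ 1.4506

1.4506


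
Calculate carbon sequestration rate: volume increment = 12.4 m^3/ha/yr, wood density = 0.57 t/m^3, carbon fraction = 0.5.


C = 12.4 * 0.57 * 0.5 = 3.534 ≈ 3.53 t C/ha/yr

3.53 t C/ha/yr


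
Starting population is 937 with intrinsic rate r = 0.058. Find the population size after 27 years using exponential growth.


r*t = 0.058 * 27 = 1.566
exp(1.566) = 4.78746
N = 937 * 4.78746 = 4485.85 ≈ 4486

4486


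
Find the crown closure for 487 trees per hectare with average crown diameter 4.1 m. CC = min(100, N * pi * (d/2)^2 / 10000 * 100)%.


(d/2)^2 = (4.1/2)^2 = 2.05^2 = 4.2025
Crown area = 3.141593 * 4.2025 = 13.2025 m^2
N * area / 10000 * 100 = 487 * 13.2025 / 10000 * 100 = 64.2962
CC = min(100, 64.2962) = 64.2962 ≈ 64.3%

64.3%


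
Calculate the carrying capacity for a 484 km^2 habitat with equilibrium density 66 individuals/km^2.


K = 66 * 484 = 31944 individuals

31944 individuals


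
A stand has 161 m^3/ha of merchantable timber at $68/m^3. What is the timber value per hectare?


Value = 161 * 68 = $10948/ha

$10948/ha


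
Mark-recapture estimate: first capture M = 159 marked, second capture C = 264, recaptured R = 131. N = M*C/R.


N = M * C / R = 159 * 264 / 131 = 41976 / 131 = 320.43 ≈ 320

320 individuals


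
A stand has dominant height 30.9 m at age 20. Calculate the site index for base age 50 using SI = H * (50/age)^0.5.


50/20 = 2.50000
(2.50000)^0.5 = 1.58114
SI = 30.9 * 1.58114 = 48.8572 ≈ 48.9 m

48.9 m


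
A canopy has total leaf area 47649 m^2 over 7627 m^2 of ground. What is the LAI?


LAI = 47649 / 7627 = 6.2474 ≈ 6.25

6.25


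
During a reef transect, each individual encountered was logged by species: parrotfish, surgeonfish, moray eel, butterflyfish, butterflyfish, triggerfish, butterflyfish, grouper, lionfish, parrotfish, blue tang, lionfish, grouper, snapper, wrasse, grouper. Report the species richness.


Total individuals logged = 16
Distinct species (count of individuals): parrotfish (2), surgeonfish (1), moray eel (1), butterflyfish (3), triggerfish (1), grouper (3), lionfish (2), blue tang (1), snapper (1), wrasse (1)
Species richness = number of distinct species = 10

10


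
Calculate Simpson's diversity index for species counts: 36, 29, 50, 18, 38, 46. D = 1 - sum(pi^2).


Total N = 36 + 29 + 50 + 18 + 38 + 46 = 217
Per-species terms:
  p = 36/217 = 0.165899; p^2 = 0.165899^2 = 0.027522
  p = 29/217 = 0.133641; p^2 = 0.133641^2 = 0.017860
  p = 50/217 = 0.230415; p^2 = 0.230415^2 = 0.053091
  p = 18/217 = 0.082949; p^2 = 0.082949^2 = 0.006881
  p = 38/217 = 0.175115; p^2 = 0.175115^2 = 0.030665
  p = 46/217 = 0.211982; p^2 = 0.211982^2 = 0.044936
sum(p^2) = 0.027522 + 0.017860 + 0.053091 + 0.006881 + 0.030665 + 0.044936 = 0.180955
D = 1 - 0.180955 = 0.819045 ≈ 0.8190

0.8190


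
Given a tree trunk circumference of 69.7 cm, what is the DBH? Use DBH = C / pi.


DBH = C / pi = 69.7 / 3.141593 = 22.1862 ≈ 22.19 cm

22.19 cm


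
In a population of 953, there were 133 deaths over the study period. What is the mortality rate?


Mortality rate = 133 / 953 = 0.139559 ≈ 0.1396

0.1396


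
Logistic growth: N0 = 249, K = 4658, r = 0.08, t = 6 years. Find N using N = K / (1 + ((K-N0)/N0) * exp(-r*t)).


(K - N0)/N0 = (4658 - 249)/249 = 4409/249 = 17.7068
r*t = 0.08 * 6 = 0.48; exp(-0.48) = 0.618783
17.7068 * 0.618783 = 10.9567
1 + 10.9567 = 11.9567
N = 4658 / 11.9567 = 389.572 ≈ 390

390


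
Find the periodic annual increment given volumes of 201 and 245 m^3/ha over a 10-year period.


PAI = (V2 - V1) / period = (245 - 201) / 10 = 44 / 10 = 4.40 m^3/ha/yr

4.40 m^3/ha/yr


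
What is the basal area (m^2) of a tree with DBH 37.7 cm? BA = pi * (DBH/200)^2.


D/200 = 37.7/200 = 0.1885 m
(D/200)^2 = 0.1885^2 = 0.03553225
BA = 3.141593 * 0.03553225 = 0.111628 ≈ 0.1116 m^2

0.1116 m^2


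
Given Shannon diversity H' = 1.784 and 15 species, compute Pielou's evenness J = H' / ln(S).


ln(15) = 2.70805
J = H' / ln(S) = 1.784 / 2.70805 = 0.658777 ≈ 0.6588

0.6588


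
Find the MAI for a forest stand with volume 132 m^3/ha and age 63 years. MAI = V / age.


MAI = 132 / 63 = 2.0952 ≈ 2.10 m^3/ha/yr

2.10 m^3/ha/yr


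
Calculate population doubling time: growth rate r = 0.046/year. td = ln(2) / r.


td = ln(2) / 0.046 = 0.693147 / 0.046 = 15.0684 ≈ 15.1 years

15.1 years


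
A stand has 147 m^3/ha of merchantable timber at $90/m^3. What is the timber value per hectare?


Value = 147 * 90 = $13230/ha

$13230/ha


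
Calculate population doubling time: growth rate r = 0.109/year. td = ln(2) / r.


td = ln(2) / 0.109 = 0.693147 / 0.109 = 6.35915 ≈ 6.4 years

6.4 years


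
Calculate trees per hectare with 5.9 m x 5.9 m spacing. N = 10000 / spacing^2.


N = 10000 / 5.9^2 = 10000 / 34.81 = 287.274 ≈ 287 trees/ha

287 trees/ha


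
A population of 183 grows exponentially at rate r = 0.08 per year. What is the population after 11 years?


r*t = 0.08 * 11 = 0.88
exp(0.88) = 2.41090
N = 183 * 2.41090 = 441.195 ≈ 441

441


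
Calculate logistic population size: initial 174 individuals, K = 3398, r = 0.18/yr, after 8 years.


(K - N0)/N0 = (3398 - 174)/174 = 3224/174 = 18.5287
r*t = 0.18 * 8 = 1.44; exp(-1.44) = 0.236928
18.5287 * 0.236928 = 4.38997
1 + 4.38997 = 5.38997
N = 3398 / 5.38997 = 630.430 ≈ 630

630


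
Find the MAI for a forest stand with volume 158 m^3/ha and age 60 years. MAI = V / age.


MAI = 158 / 60 = 2.6333 ≈ 2.63 m^3/ha/yr

2.63 m^3/ha/yr


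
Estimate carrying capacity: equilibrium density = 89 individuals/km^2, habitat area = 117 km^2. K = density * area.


K = 89 * 117 = 10413 individuals

10413 individuals


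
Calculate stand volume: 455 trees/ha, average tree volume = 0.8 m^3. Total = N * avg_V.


V_stand = 455 * 0.8 = 364.0 m^3/ha

364.0 m^3/ha


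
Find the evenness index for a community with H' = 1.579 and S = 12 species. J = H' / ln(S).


ln(12) = 2.48491
J = H' / ln(S) = 1.579 / 2.48491 = 0.635435 ≈ 0.6354

0.6354


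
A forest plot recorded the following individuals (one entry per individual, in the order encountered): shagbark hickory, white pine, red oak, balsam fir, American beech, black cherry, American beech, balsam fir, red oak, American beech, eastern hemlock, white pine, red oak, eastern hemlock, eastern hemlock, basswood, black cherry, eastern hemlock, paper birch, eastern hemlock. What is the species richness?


Total individuals logged = 20
Distinct species (count of individuals): shagbark hickory (1), white pine (2), red oak (3), balsam fir (2), American beech (3), black cherry (2), eastern hemlock (5), basswood (1), paper birch (1)
Species richness = number of distinct species = 9

9


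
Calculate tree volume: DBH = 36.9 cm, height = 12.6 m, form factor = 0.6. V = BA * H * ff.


(D/200)^2 = (36.9/200)^2 = 0.1845^2 = 0.03404025
BA = 3.141593 * 0.03404025 = 0.106941 m^2
V = 0.106941 * 12.6 * 0.6 = 0.808474 ≈ 0.808 m^3

0.808 m^3


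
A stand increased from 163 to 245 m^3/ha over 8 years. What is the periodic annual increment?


PAI = (V2 - V1) / period = (245 - 163) / 8 = 82 / 8 = 10.25 m^3/ha/yr

10.25 m^3/ha/yr


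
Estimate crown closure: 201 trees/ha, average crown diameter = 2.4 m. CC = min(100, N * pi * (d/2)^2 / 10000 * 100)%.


(d/2)^2 = (2.4/2)^2 = 1.2^2 = 1.44
Crown area = 3.141593 * 1.44 = 4.52389 m^2
N * area / 10000 * 100 = 201 * 4.52389 / 10000 * 100 = 9.09302
CC = min(100, 9.09302) = 9.09302 ≈ 9.1%

9.1%


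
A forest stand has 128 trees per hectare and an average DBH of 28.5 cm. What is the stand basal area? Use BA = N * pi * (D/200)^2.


(D/200)^2 = (28.5/200)^2 = 0.1425^2 = 0.02030625
Individual BA = 3.141593 * 0.02030625 = 0.0637940 m^2
Stand BA = 128 * 0.0637940 = 8.16563 ≈ 8.17 m^2/ha

8.17 m^2/ha


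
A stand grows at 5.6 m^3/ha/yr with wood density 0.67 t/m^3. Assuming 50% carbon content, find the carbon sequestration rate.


C = 5.6 * 0.67 * 0.5 = 1.876 ≈ 1.88 t C/ha/yr

1.88 t C/ha/yr


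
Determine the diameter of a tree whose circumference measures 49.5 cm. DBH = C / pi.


DBH = C / pi = 49.5 / 3.141593 = 15.7563 ≈ 15.76 cm

15.76 cm


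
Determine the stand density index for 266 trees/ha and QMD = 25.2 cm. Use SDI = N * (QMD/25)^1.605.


QMD/25 = 25.2/25 = 1.008
(1.008)^1.605 = exp(1.605 * ln(1.008)) = exp(1.605 * 0.00796817) = exp(0.0127889) = 1.01287
SDI = 266 * 1.01287 = 269.423 ≈ 269

269


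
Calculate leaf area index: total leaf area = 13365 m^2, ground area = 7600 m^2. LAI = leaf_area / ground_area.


LAI = 13365 / 7600 = 1.7586 ≈ 1.76

1.76


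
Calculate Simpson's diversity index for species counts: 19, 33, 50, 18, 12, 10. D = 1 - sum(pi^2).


Total N = 19 + 33 + 50 + 18 + 12 + 10 = 142
Per-species terms:
  p = 19/142 = 0.133803; p^2 = 0.133803^2 = 0.017903
  p = 33/142 = 0.232394; p^2 = 0.232394^2 = 0.054007
  p = 50/142 = 0.352113; p^2 = 0.352113^2 = 0.123984
  p = 18/142 = 0.126761; p^2 = 0.126761^2 = 0.016068
  p = 12/142 = 0.084507; p^2 = 0.084507^2 = 0.007141
  p = 10/142 = 0.070423; p^2 = 0.070423^2 = 0.004959
sum(p^2) = 0.017903 + 0.054007 + 0.123984 + 0.016068 + 0.007141 + 0.004959 = 0.224062
D = 1 - 0.224062 = 0.775938 ≈ 0.7759

0.7759


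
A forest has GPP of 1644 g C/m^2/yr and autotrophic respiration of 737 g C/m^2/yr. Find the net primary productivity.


NPP = GPP - Ra = 1644 - 737 = 907 g C/m^2/yr

907 g C/m^2/yr


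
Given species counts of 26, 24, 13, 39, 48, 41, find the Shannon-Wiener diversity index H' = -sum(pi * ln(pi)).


Total N = 26 + 24 + 13 + 39 + 48 + 41 = 191
Per-species terms:
  p = 26/191 = 0.136126; ln(p) = -1.994174; p*ln(p) = 0.136126 * (-1.994174) = -0.271459
  p = 24/191 = 0.125654; ln(p) = -2.074223; p*ln(p) = 0.125654 * (-2.074223) = -0.260634
  p = 13/191 = 0.068063; ln(p) = -2.687322; p*ln(p) = 0.068063 * (-2.687322) = -0.182907
  p = 39/191 = 0.204188; ln(p) = -1.588714; p*ln(p) = 0.204188 * (-1.588714) = -0.324396
  p = 48/191 = 0.251309; ln(p) = -1.381072; p*ln(p) = 0.251309 * (-1.381072) = -0.347076
  p = 41/191 = 0.214660; ln(p) = -1.538700; p*ln(p) = 0.214660 * (-1.538700) = -0.330297
sum(p*ln(p)) = (-0.271459) + (-0.260634) + (-0.182907) + (-0.324396) + (-0.347076) + (-0.330297) = -1.716769
H' = -(-1.716769) = 1.716769 ≈ 1.7168

1.7168


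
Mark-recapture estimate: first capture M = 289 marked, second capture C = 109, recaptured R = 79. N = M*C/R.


N = M * C / R = 289 * 109 / 79 = 31501 / 79 = 398.75 ≈ 399

399 individuals


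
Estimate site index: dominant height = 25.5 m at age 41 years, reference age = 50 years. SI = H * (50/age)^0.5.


50/41 = 1.21951
(1.21951)^0.5 = 1.10431
SI = 25.5 * 1.10431 = 28.1599 ≈ 28.2 m

28.2 m


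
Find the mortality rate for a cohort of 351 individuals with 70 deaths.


Mortality rate = 70 / 351 = 0.199430 ≈ 0.1994

0.1994


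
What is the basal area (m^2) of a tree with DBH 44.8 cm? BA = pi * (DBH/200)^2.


D/200 = 44.8/200 = 0.224 m
(D/200)^2 = 0.224^2 = 0.050176
BA = 3.141593 * 0.050176 = 0.157633 ≈ 0.1576 m^2

0.1576 m^2


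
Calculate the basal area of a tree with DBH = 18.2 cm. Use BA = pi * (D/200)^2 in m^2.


D/200 = 18.2/200 = 0.091 m
(D/200)^2 = 0.091^2 = 0.008281
BA = 3.141593 * 0.008281 = 0.0260155 ≈ 0.0260 m^2

0.0260 m^2


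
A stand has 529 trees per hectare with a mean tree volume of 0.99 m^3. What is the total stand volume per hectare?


V_stand = 529 * 0.99 = 523.71 ≈ 523.7 m^3/ha

523.7 m^3/ha


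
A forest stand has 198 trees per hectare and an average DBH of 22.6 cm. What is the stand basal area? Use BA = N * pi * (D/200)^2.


(D/200)^2 = (22.6/200)^2 = 0.113^2 = 0.012769
Individual BA = 3.141593 * 0.012769 = 0.0401150 m^2
Stand BA = 198 * 0.0401150 = 7.94277 ≈ 7.94 m^2/ha

7.94 m^2/ha


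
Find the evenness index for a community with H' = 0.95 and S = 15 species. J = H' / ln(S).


ln(15) = 2.70805
J = H' / ln(S) = 0.95 / 2.70805 = 0.350806 ≈ 0.3508

0.3508


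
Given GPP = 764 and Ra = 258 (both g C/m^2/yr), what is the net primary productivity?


NPP = GPP - Ra = 764 - 258 = 506 g C/m^2/yr

506 g C/m^2/yr


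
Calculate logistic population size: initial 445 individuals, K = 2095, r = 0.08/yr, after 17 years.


(K - N0)/N0 = (2095 - 445)/445 = 1650/445 = 3.70787
r*t = 0.08 * 17 = 1.36; exp(-1.36) = 0.256661
3.70787 * 0.256661 = 0.951666
1 + 0.951666 = 1.95167
N = 2095 / 1.95167 = 1073.44 ≈ 1073

1073


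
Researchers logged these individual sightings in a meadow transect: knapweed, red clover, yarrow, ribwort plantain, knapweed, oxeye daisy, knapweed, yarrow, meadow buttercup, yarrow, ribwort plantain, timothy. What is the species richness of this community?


Total individuals logged = 12
Distinct species (count of individuals): knapweed (3), red clover (1), yarrow (3), ribwort plantain (2), oxeye daisy (1), meadow buttercup (1), timothy (1)
Species richness = number of distinct species = 7

7


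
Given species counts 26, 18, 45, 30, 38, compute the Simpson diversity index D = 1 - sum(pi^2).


Total N = 26 + 18 + 45 + 30 + 38 = 157
Per-species terms:
  p = 26/157 = 0.165605; p^2 = 0.165605^2 = 0.027425
  p = 18/157 = 0.114650; p^2 = 0.114650^2 = 0.013145
  p = 45/157 = 0.286624; p^2 = 0.286624^2 = 0.082153
  p = 30/157 = 0.191083; p^2 = 0.191083^2 = 0.036513
  p = 38/157 = 0.242038; p^2 = 0.242038^2 = 0.058582
sum(p^2) = 0.027425 + 0.013145 + 0.082153 + 0.036513 + 0.058582 = 0.217818
D = 1 - 0.217818 = 0.782182 ≈ 0.7822

0.7822


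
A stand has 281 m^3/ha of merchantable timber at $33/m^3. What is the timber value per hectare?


Value = 281 * 33 = $9273/ha

$9273/ha


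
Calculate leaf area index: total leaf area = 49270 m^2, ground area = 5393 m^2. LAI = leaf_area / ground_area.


LAI = 49270 / 5393 = 9.1359 ≈ 9.14

9.14


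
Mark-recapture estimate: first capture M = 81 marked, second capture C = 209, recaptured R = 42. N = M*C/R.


N = M * C / R = 81 * 209 / 42 = 16929 / 42 = 403.07 ≈ 403

403 individuals


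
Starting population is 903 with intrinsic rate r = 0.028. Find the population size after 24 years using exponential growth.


r*t = 0.028 * 24 = 0.672
exp(0.672) = 1.95815
N = 903 * 1.95815 = 1768.21 ≈ 1768

1768


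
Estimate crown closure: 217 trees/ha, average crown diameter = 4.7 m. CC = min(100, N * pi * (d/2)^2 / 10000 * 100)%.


(d/2)^2 = (4.7/2)^2 = 2.35^2 = 5.5225
Crown area = 3.141593 * 5.5225 = 17.3494 m^2
N * area / 10000 * 100 = 217 * 17.3494 / 10000 * 100 = 37.6482
CC = min(100, 37.6482) = 37.6482 ≈ 37.6%

37.6%


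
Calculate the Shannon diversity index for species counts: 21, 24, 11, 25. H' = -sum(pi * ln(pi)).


Total N = 21 + 24 + 11 + 25 = 81
Per-species terms:
  p = 21/81 = 0.259259; ln(p) = -1.349928; p*ln(p) = 0.259259 * (-1.349928) = -0.349981
  p = 24/81 = 0.296296; ln(p) = -1.216396; p*ln(p) = 0.296296 * (-1.216396) = -0.360413
  p = 11/81 = 0.135802; ln(p) = -1.996557; p*ln(p) = 0.135802 * (-1.996557) = -0.271136
  p = 25/81 = 0.308642; ln(p) = -1.175573; p*ln(p) = 0.308642 * (-1.175573) = -0.362831
sum(p*ln(p)) = (-0.349981) + (-0.360413) + (-0.271136) + (-0.362831) = -1.344361
H' = -(-1.344361) = 1.344361 ≈ 1.3444

1.3444


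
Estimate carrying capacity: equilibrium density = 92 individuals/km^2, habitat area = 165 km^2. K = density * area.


K = 92 * 165 = 15180 individuals

15180 individuals


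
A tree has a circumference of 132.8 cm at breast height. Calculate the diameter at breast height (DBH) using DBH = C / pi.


DBH = C / pi = 132.8 / 3.141593 = 42.2715 ≈ 42.27 cm

42.27 cm


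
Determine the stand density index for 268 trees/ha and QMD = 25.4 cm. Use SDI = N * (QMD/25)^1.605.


QMD/25 = 25.4/25 = 1.016
(1.016)^1.605 = exp(1.605 * ln(1.016)) = exp(1.605 * 0.0158733) = exp(0.0254766) = 1.02580
SDI = 268 * 1.02580 = 274.914 ≈ 275

275


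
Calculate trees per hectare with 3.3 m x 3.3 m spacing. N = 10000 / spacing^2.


N = 10000 / 3.3^2 = 10000 / 10.89 = 918.274 ≈ 918 trees/ha

918 trees/ha


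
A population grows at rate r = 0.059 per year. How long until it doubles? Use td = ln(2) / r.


td = ln(2) / 0.059 = 0.693147 / 0.059 = 11.7483 ≈ 11.7 years

11.7 years


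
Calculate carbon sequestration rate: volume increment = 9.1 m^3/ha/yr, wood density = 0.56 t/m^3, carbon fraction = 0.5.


C = 9.1 * 0.56 * 0.5 = 2.548 ≈ 2.55 t C/ha/yr

2.55 t C/ha/yr


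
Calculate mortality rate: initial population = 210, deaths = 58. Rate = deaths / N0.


Mortality rate = 58 / 210 = 0.276190 ≈ 0.2762

0.2762


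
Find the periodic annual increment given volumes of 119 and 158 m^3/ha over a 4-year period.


PAI = (V2 - V1) / period = (158 - 119) / 4 = 39 / 4 = 9.75 m^3/ha/yr

9.75 m^3/ha/yr


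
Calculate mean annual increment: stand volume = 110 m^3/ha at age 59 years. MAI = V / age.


MAI = 110 / 59 = 1.8644 ≈ 1.86 m^3/ha/yr

1.86 m^3/ha/yr


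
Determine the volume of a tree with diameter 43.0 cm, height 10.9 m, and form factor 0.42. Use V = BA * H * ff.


(D/200)^2 = (43.0/200)^2 = 0.215^2 = 0.046225
BA = 3.141593 * 0.046225 = 0.145220 m^2
V = 0.145220 * 10.9 * 0.42 = 0.664817 ≈ 0.665 m^3

0.665 m^3


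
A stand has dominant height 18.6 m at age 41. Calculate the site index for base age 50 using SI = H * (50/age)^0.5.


50/41 = 1.21951
(1.21951)^0.5 = 1.10431
SI = 18.6 * 1.10431 = 20.5402 ≈ 20.5 m

20.5 m


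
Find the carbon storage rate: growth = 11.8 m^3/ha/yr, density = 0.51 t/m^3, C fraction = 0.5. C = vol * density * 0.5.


C = 11.8 * 0.51 * 0.5 = 3.009 ≈ 3.01 t C/ha/yr

3.01 t C/ha/yr


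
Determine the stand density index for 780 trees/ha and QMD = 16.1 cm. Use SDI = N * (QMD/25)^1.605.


QMD/25 = 16.1/25 = 0.644
(0.644)^1.605 = exp(1.605 * ln(0.644)) = exp(1.605 * (-0.440057)) = exp(-0.706291) = 0.493471
SDI = 780 * 0.493471 = 384.907 ≈ 385

385


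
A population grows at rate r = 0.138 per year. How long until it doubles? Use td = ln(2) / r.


td = ln(2) / 0.138 = 0.693147 / 0.138 = 5.02280 ≈ 5.0 years

5.0 years


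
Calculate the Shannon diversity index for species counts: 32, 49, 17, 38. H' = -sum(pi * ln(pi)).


Total N = 32 + 49 + 17 + 38 = 136
Per-species terms:
  p = 32/136 = 0.235294; ln(p) = -1.446919; p*ln(p) = 0.235294 * (-1.446919) = -0.340451
  p = 49/136 = 0.360294; ln(p) = -1.020835; p*ln(p) = 0.360294 * (-1.020835) = -0.367801
  p = 17/136 = 0.125000; ln(p) = -2.079442; p*ln(p) = 0.125000 * (-2.079442) = -0.259930
  p = 38/136 = 0.279412; ln(p) = -1.275068; p*ln(p) = 0.279412 * (-1.275068) = -0.356269
sum(p*ln(p)) = (-0.340451) + (-0.367801) + (-0.259930) + (-0.356269) = -1.324451
H' = -(-1.324451) = 1.324451 ≈ 1.3245

1.3245


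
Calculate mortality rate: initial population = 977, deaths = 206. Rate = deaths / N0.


Mortality rate = 206 / 977 = 0.2108495 ≈ 0.2108

0.2108


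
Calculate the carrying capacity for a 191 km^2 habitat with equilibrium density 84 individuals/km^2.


K = 84 * 191 = 16044 individuals

16044 individuals


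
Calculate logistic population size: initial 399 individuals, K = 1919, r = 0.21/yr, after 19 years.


(K - N0)/N0 = (1919 - 399)/399 = 1520/399 = 3.80952
r*t = 0.21 * 19 = 3.99; exp(-3.99) = 0.0184997
3.80952 * 0.0184997 = 0.0704750
1 + 0.0704750 = 1.07048
N = 1919 / 1.07048 = 1792.65 ≈ 1793

1793


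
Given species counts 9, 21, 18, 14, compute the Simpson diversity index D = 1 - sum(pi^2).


Total N = 9 + 21 + 18 + 14 = 62
Per-species terms:
  p = 9/62 = 0.145161; p^2 = 0.145161^2 = 0.021072
  p = 21/62 = 0.338710; p^2 = 0.338710^2 = 0.114724
  p = 18/62 = 0.290323; p^2 = 0.290323^2 = 0.084287
  p = 14/62 = 0.225806; p^2 = 0.225806^2 = 0.050988
sum(p^2) = 0.021072 + 0.114724 + 0.084287 + 0.050988 = 0.271071
D = 1 - 0.271071 = 0.728929 ≈ 0.7289

0.7289


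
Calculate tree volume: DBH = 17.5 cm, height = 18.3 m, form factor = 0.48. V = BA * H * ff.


(D/200)^2 = (17.5/200)^2 = 0.0875^2 = 0.00765625
BA = 3.141593 * 0.00765625 = 0.0240528 m^2
V = 0.0240528 * 18.3 * 0.48 = 0.211280 ≈ 0.211 m^3

0.211 m^3


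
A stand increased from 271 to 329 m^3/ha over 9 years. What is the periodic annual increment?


PAI = (V2 - V1) / period = (329 - 271) / 9 = 58 / 9 = 6.4444 ≈ 6.44 m^3/ha/yr

6.44 m^3/ha/yr


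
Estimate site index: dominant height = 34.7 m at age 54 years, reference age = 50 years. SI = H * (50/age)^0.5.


50/54 = 0.925926
(0.925926)^0.5 = 0.962250
SI = 34.7 * 0.962250 = 33.3901 ≈ 33.4 m

33.4 m


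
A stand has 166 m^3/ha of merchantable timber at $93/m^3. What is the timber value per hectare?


Value = 166 * 93 = $15438/ha

$15438/ha


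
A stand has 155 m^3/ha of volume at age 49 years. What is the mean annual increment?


MAI = 155 / 49 = 3.1633 ≈ 3.16 m^3/ha/yr

3.16 m^3/ha/yr


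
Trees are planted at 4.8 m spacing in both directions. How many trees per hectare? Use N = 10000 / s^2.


N = 10000 / 4.8^2 = 10000 / 23.04 = 434.028 ≈ 434 trees/ha

434 trees/ha


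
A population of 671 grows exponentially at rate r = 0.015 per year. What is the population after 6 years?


r*t = 0.015 * 6 = 0.09
exp(0.09) = 1.09417
N = 671 * 1.09417 = 734.188 ≈ 734

734


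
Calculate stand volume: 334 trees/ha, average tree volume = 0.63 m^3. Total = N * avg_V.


V_stand = 334 * 0.63 = 210.42 ≈ 210.4 m^3/ha

210.4 m^3/ha


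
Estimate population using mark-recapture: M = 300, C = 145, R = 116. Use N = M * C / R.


N = M * C / R = 300 * 145 / 116 = 43500 / 116 = 375

375 individuals


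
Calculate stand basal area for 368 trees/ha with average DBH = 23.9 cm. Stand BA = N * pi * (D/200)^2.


(D/200)^2 = (23.9/200)^2 = 0.1195^2 = 0.01428025
Individual BA = 3.141593 * 0.01428025 = 0.0448627 m^2
Stand BA = 368 * 0.0448627 = 16.5095 ≈ 16.51 m^2/ha

16.51 m^2/ha


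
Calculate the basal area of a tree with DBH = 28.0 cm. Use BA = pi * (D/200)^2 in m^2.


D/200 = 28.0/200 = 0.14 m
(D/200)^2 = 0.14^2 = 0.0196
BA = 3.141593 * 0.0196 = 0.0615752 ≈ 0.0616 m^2

0.0616 m^2


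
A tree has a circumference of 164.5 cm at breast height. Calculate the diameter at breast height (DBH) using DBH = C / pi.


DBH = C / pi = 164.5 / 3.141593 = 52.3620 ≈ 52.36 cm

52.36 cm


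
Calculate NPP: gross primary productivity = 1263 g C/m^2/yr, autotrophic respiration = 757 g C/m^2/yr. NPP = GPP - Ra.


NPP = GPP - Ra = 1263 - 757 = 506 g C/m^2/yr

506 g C/m^2/yr


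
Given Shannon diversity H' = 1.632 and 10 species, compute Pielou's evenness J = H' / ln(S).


ln(10) = 2.30259
J = H' / ln(S) = 1.632 / 2.30259 = 0.708767 ≈ 0.7088

0.7088


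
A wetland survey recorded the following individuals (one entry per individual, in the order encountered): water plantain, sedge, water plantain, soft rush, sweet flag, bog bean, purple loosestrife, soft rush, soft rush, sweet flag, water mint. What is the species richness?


Total individuals logged = 11
Distinct species (count of individuals): water plantain (2), sedge (1), soft rush (3), sweet flag (2), bog bean (1), purple loosestrife (1), water mint (1)
Species richness = number of distinct species = 7

7


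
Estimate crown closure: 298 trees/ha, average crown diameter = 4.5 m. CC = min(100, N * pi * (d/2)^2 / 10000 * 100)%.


(d/2)^2 = (4.5/2)^2 = 2.25^2 = 5.0625
Crown area = 3.141593 * 5.0625 = 15.9043 m^2
N * area / 10000 * 100 = 298 * 15.9043 / 10000 * 100 = 47.3948
CC = min(100, 47.3948) = 47.3948 ≈ 47.4%

47.4%


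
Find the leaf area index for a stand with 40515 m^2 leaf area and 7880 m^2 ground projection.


LAI = 40515 / 7880 = 5.1415 ≈ 5.14

5.14


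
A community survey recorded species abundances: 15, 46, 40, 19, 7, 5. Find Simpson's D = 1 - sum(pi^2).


Total N = 15 + 46 + 40 + 19 + 7 + 5 = 132
Per-species terms:
  p = 15/132 = 0.113636; p^2 = 0.113636^2 = 0.012913
  p = 46/132 = 0.348485; p^2 = 0.348485^2 = 0.121442
  p = 40/132 = 0.303030; p^2 = 0.303030^2 = 0.091827
  p = 19/132 = 0.143939; p^2 = 0.143939^2 = 0.020718
  p = 7/132 = 0.053030; p^2 = 0.053030^2 = 0.002812
  p = 5/132 = 0.037879; p^2 = 0.037879^2 = 0.001435
sum(p^2) = 0.012913 + 0.121442 + 0.091827 + 0.020718 + 0.002812 + 0.001435 = 0.251147
D = 1 - 0.251147 = 0.748853 ≈ 0.7489

0.7489


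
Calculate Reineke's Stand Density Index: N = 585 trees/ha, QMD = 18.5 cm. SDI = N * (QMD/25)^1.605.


QMD/25 = 18.5/25 = 0.74
(0.74)^1.605 = exp(1.605 * ln(0.74)) = exp(1.605 * (-0.301105)) = exp(-0.483274) = 0.616761
SDI = 585 * 0.616761 = 360.805 ≈ 361

361


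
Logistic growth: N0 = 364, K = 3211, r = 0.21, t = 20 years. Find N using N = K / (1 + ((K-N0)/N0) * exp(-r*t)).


(K - N0)/N0 = (3211 - 364)/364 = 2847/364 = 7.82143
r*t = 0.21 * 20 = 4.2; exp(-4.2) = 0.0149956
7.82143 * 0.0149956 = 0.117287
1 + 0.117287 = 1.11729
N = 3211 / 1.11729 = 2873.92 ≈ 2874

2874


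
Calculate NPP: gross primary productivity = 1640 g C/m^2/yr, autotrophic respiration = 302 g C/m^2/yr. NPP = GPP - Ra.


NPP = GPP - Ra = 1640 - 302 = 1338 g C/m^2/yr

1338 g C/m^2/yr


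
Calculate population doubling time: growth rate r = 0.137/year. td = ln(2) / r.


td = ln(2) / 0.137 = 0.693147 / 0.137 = 5.05947 ≈ 5.1 years

5.1 years


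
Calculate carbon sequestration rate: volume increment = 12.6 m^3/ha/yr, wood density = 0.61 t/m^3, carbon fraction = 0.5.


C = 12.6 * 0.61 * 0.5 = 3.843 ≈ 3.84 t C/ha/yr

3.84 t C/ha/yr


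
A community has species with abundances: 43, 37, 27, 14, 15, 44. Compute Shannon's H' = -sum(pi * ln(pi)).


Total N = 43 + 37 + 27 + 14 + 15 + 44 = 180
Per-species terms:
  p = 43/180 = 0.238889; ln(p) = -1.431756; p*ln(p) = 0.238889 * (-1.431756) = -0.342031
  p = 37/180 = 0.205556; ln(p) = -1.582037; p*ln(p) = 0.205556 * (-1.582037) = -0.325197
  p = 27/180 = 0.150000; ln(p) = -1.897120; p*ln(p) = 0.150000 * (-1.897120) = -0.284568
  p = 14/180 = 0.077778; ln(p) = -2.553897; p*ln(p) = 0.077778 * (-2.553897) = -0.198637
  p = 15/180 = 0.083333; ln(p) = -2.484911; p*ln(p) = 0.083333 * (-2.484911) = -0.207075
  p = 44/180 = 0.244444; ln(p) = -1.408769; p*ln(p) = 0.244444 * (-1.408769) = -0.344365
sum(p*ln(p)) = (-0.342031) + (-0.325197) + (-0.284568) + (-0.198637) + (-0.207075) + (-0.344365) = -1.701873
H' = -(-1.701873) = 1.701873 ≈ 1.7019

1.7019


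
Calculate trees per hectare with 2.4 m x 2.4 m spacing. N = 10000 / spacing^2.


N = 10000 / 2.4^2 = 10000 / 5.76 = 1736.11 ≈ 1736 trees/ha

1736 trees/ha


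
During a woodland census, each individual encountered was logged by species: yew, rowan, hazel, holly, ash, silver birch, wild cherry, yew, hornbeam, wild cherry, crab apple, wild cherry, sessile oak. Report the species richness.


Total individuals logged = 13
Distinct species (count of individuals): yew (2), rowan (1), hazel (1), holly (1), ash (1), silver birch (1), wild cherry (3), hornbeam (1), crab apple (1), sessile oak (1)
Species richness = number of distinct species = 10

10


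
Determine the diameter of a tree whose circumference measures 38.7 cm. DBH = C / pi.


DBH = C / pi = 38.7 / 3.141593 = 12.3186 ≈ 12.32 cm

12.32 cm


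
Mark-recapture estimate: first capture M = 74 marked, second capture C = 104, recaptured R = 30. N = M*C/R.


N = M * C / R = 74 * 104 / 30 = 7696 / 30 = 256.53 ≈ 257

257 individuals


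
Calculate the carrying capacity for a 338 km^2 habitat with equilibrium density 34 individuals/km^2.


K = 34 * 338 = 11492 individuals

11492 individuals


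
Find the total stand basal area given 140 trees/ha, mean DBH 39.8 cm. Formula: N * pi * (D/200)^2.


(D/200)^2 = (39.8/200)^2 = 0.199^2 = 0.039601
Individual BA = 3.141593 * 0.039601 = 0.124410 m^2
Stand BA = 140 * 0.124410 = 17.4174 ≈ 17.42 m^2/ha

17.42 m^2/ha


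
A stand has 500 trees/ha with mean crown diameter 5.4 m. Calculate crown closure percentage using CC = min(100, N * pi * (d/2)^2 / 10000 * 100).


(d/2)^2 = (5.4/2)^2 = 2.7^2 = 7.29
Crown area = 3.141593 * 7.29 = 22.9022 m^2
N * area / 10000 * 100 = 500 * 22.9022 / 10000 * 100 = 114.511
CC = min(100, 114.511) = 100%

100%


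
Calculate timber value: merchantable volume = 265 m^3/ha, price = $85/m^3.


Value = 265 * 85 = $22525/ha

$22525/ha


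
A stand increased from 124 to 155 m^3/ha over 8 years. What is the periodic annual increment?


PAI = (V2 - V1) / period = (155 - 124) / 8 = 31 / 8 = 3.8750 ≈ 3.88 m^3/ha/yr

3.88 m^3/ha/yr


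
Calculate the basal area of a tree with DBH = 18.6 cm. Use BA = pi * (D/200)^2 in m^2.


D/200 = 18.6/200 = 0.093 m
(D/200)^2 = 0.093^2 = 0.008649
BA = 3.141593 * 0.008649 = 0.0271716 ≈ 0.0272 m^2

0.0272 m^2


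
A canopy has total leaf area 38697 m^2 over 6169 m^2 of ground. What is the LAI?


LAI = 38697 / 6169 = 6.2728 ≈ 6.27

6.27


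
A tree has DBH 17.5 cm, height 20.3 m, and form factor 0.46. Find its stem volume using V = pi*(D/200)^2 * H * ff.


(D/200)^2 = (17.5/200)^2 = 0.0875^2 = 0.00765625
BA = 3.141593 * 0.00765625 = 0.0240528 m^2
V = 0.0240528 * 20.3 * 0.46 = 0.224605 ≈ 0.225 m^3

0.225 m^3


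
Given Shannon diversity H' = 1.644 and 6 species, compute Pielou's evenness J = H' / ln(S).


ln(6) = 1.79176
J = H' / ln(S) = 1.644 / 1.79176 = 0.917534 ≈ 0.9175

0.9175


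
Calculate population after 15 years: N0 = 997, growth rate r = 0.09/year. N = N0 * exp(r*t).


r*t = 0.09 * 15 = 1.35
exp(1.35) = 3.85743
N = 997 * 3.85743 = 3845.86 ≈ 3846

3846


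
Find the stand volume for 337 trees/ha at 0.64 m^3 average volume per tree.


V_stand = 337 * 0.64 = 215.68 ≈ 215.7 m^3/ha

215.7 m^3/ha


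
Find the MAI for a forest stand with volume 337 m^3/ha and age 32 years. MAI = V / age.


MAI = 337 / 32 = 10.5313 ≈ 10.53 m^3/ha/yr

10.53 m^3/ha/yr


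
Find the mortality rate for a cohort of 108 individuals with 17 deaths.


Mortality rate = 17 / 108 = 0.157407 ≈ 0.1574

0.1574


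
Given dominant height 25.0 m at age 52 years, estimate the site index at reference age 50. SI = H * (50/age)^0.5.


50/52 = 0.961538
(0.961538)^0.5 = 0.980580
SI = 25.0 * 0.980580 = 24.5145 ≈ 24.5 m

24.5 m


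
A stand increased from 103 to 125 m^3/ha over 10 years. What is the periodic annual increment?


PAI = (V2 - V1) / period = (125 - 103) / 10 = 22 / 10 = 2.20 m^3/ha/yr

2.20 m^3/ha/yr


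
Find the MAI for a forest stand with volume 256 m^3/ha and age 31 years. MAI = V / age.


MAI = 256 / 31 = 8.2581 ≈ 8.26 m^3/ha/yr

8.26 m^3/ha/yr


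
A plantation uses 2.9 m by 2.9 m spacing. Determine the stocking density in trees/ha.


N = 10000 / 2.9^2 = 10000 / 8.41 = 1189.06 ≈ 1189 trees/ha

1189 trees/ha


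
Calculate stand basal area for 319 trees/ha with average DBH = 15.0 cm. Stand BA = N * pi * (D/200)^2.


(D/200)^2 = (15.0/200)^2 = 0.075^2 = 0.005625
Individual BA = 3.141593 * 0.005625 = 0.0176715 m^2
Stand BA = 319 * 0.0176715 = 5.63721 ≈ 5.64 m^2/ha

5.64 m^2/ha


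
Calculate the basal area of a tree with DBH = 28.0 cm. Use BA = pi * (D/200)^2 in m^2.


D/200 = 28.0/200 = 0.14 m
(D/200)^2 = 0.14^2 = 0.0196
BA = 3.141593 * 0.0196 = 0.0615752 ≈ 0.0616 m^2

0.0616 m^2


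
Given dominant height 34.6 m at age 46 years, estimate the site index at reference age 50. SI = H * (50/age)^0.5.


50/46 = 1.08696
(1.08696)^0.5 = 1.04257
SI = 34.6 * 1.04257 = 36.0729 ≈ 36.1 m

36.1 m


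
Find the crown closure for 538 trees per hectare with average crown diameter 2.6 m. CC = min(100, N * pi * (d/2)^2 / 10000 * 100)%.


(d/2)^2 = (2.6/2)^2 = 1.3^2 = 1.69
Crown area = 3.141593 * 1.69 = 5.30929 m^2
N * area / 10000 * 100 = 538 * 5.30929 / 10000 * 100 = 28.5640
CC = min(100, 28.5640) = 28.5640 ≈ 28.6%

28.6%


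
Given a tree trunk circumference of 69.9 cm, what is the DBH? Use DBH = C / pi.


DBH = C / pi = 69.9 / 3.141593 = 22.2499 ≈ 22.25 cm

22.25 cm


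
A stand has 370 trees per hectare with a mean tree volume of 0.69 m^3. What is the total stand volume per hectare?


V_stand = 370 * 0.69 = 255.3 m^3/ha

255.3 m^3/ha


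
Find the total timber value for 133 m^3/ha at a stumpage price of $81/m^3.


Value = 133 * 81 = $10773/ha

$10773/ha


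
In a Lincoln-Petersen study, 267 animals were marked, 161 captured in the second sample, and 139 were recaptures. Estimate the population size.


N = M * C / R = 267 * 161 / 139 = 42987 / 139 = 309.26 ≈ 309

309 individuals


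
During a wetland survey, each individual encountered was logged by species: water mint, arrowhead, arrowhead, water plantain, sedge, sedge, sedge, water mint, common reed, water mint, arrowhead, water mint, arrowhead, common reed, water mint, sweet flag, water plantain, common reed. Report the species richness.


Total individuals logged = 18
Distinct species (count of individuals): water mint (5), arrowhead (4), water plantain (2), sedge (3), common reed (3), sweet flag (1)
Species richness = number of distinct species = 6

6


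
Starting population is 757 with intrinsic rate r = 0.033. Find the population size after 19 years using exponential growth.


r*t = 0.033 * 19 = 0.627
exp(0.627) = 1.87199
N = 757 * 1.87199 = 1417.10 ≈ 1417

1417


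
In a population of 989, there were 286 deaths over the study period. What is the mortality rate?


Mortality rate = 286 / 989 = 0.289181 ≈ 0.2892

0.2892


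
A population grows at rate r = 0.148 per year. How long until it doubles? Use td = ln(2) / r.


td = ln(2) / 0.148 = 0.693147 / 0.148 = 4.68343 ≈ 4.7 years

4.7 years


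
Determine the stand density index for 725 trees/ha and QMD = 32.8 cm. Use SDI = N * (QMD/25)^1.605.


QMD/25 = 32.8/25 = 1.312
(1.312)^1.605 = exp(1.605 * ln(1.312)) = exp(1.605 * 0.271553) = exp(0.435843) = 1.54627
SDI = 725 * 1.54627 = 1121.05 ≈ 1121

1121


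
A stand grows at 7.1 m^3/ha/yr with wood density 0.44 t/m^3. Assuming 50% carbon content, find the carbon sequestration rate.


C = 7.1 * 0.44 * 0.5 = 1.562 ≈ 1.56 t C/ha/yr

1.56 t C/ha/yr


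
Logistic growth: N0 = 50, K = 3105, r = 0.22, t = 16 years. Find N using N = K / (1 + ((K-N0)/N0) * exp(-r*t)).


(K - N0)/N0 = (3105 - 50)/50 = 3055/50 = 61.1000
r*t = 0.22 * 16 = 3.52; exp(-3.52) = 0.0295994
61.1000 * 0.0295994 = 1.80852
1 + 1.80852 = 2.80852
N = 3105 / 2.80852 = 1105.56 ≈ 1106

1106


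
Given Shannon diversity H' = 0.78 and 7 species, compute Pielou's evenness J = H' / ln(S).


ln(7) = 1.94591
J = H' / ln(S) = 0.78 / 1.94591 = 0.400841 ≈ 0.4008

0.4008


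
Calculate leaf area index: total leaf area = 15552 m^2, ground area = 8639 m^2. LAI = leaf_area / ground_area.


LAI = 15552 / 8639 = 1.8002 ≈ 1.80

1.80


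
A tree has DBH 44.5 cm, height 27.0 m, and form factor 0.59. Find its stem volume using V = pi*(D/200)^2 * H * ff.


(D/200)^2 = (44.5/200)^2 = 0.2225^2 = 0.04950625
BA = 3.141593 * 0.04950625 = 0.155528 m^2
V = 0.155528 * 27.0 * 0.59 = 2.47756 ≈ 2.478 m^3

2.478 m^3


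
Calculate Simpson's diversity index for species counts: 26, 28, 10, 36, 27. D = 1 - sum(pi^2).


Total N = 26 + 28 + 10 + 36 + 27 = 127
Per-species terms:
  p = 26/127 = 0.204724; p^2 = 0.204724^2 = 0.041912
  p = 28/127 = 0.220472; p^2 = 0.220472^2 = 0.048608
  p = 10/127 = 0.078740; p^2 = 0.078740^2 = 0.006200
  p = 36/127 = 0.283465; p^2 = 0.283465^2 = 0.080352
  p = 27/127 = 0.212598; p^2 = 0.212598^2 = 0.045198
sum(p^2) = 0.041912 + 0.048608 + 0.006200 + 0.080352 + 0.045198 = 0.222270
D = 1 - 0.222270 = 0.777730 ≈ 0.7777

0.7777


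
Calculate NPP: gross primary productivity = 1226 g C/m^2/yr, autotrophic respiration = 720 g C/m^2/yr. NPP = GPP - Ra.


NPP = GPP - Ra = 1226 - 720 = 506 g C/m^2/yr

506 g C/m^2/yr


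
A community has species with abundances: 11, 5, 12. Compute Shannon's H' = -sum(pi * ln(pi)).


Total N = 11 + 5 + 12 = 28
Per-species terms:
  p = 11/28 = 0.392857; ln(p) = -0.934310; p*ln(p) = 0.392857 * (-0.934310) = -0.367050
  p = 5/28 = 0.178571; ln(p) = -1.722769; p*ln(p) = 0.178571 * (-1.722769) = -0.307637
  p = 12/28 = 0.428571; ln(p) = -0.847299; p*ln(p) = 0.428571 * (-0.847299) = -0.363128
sum(p*ln(p)) = (-0.367050) + (-0.307637) + (-0.363128) = -1.037815
H' = -(-1.037815) = 1.037815 ≈ 1.0378

1.0378
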